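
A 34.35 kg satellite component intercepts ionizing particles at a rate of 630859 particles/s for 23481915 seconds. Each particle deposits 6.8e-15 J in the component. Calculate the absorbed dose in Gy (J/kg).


Total energy deposited = rate * time * E_per
  = 630859 * 23481915 * 6.8e-15 = 0.1007337 J
Dose = E_total / mass = 0.1007337 / 34.35
Dose = 0.002932567 Gy

0.0029 Gy


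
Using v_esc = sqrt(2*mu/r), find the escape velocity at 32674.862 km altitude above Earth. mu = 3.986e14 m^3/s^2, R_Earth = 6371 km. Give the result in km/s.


r = 6371.0 + 32674.862 = 39045.8620 km = 3.9045862e+07 m
v_esc = sqrt(2*mu/r) = sqrt(2*3.986e14 / 3.9045862e+07)
v_esc = 4518.5193 m/s = 4.5185 km/s

4.5185 km/s


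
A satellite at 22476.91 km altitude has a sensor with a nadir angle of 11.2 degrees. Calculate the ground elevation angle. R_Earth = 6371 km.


r = R_E + alt = 28847.9100 km
Law of sines in the satellite / Earth-center / ground-point triangle:
  sin(nadir)/R_E = sin(90 + el)/r  =>  cos(el) = (r/R_E)*sin(nadir)
cos(el) = (28847.9100 / 6371.0000) * sin(11.2 deg) = 0.8794938
el = arccos(0.8794938) = 28.4186 deg
(Earth-central angle = 90 - nadir - el = 50.3814 deg)

28.4186 degrees


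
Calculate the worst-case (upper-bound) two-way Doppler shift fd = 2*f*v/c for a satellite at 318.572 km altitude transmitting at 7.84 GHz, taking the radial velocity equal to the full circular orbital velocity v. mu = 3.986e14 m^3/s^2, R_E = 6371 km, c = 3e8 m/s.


r = 6.689572e+06 m
v = sqrt(mu/r) = 7719.1500 m/s (worst-case radial velocity)
f = 7.84 GHz = 7.84e+09 Hz
fd = 2*f*v/c = 2*7.84e+09*7719.1500/3.0e+08
fd = 403454.2406 Hz

403454.2406 Hz


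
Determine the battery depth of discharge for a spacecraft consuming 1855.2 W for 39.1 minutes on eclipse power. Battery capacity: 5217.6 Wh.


E_used = P * t / 60 = 1855.2 * 39.1 / 60 = 1208.9720 Wh
DOD = E_used / E_total * 100 = 1208.9720 / 5217.6 * 100
DOD = 23.1710 %

23.1710 %


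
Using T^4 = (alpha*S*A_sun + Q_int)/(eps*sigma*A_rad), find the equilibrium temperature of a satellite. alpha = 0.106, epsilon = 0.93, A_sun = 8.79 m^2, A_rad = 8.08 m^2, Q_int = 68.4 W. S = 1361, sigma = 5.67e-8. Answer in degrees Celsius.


Numerator = alpha*S*A_sun + Q_int = 0.106*1361*8.79 + 68.4 = 1336.4981 W
Denominator = eps*sigma*A_rad = 0.93*5.67e-8*8.08 = 4.2606648e-07 W/K^4
T^4 = 3.1368301e+09 K^4
T = 236.6588 K = -36.4912 C

-36.4912 degrees Celsius


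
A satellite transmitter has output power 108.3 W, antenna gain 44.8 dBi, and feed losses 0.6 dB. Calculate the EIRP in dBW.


Pt = 108.3 W = 20.3463 dBW
EIRP = Pt_dBW + Gt - losses = 20.3463 + 44.8 - 0.6 = 64.5463 dBW

64.5463 dBW


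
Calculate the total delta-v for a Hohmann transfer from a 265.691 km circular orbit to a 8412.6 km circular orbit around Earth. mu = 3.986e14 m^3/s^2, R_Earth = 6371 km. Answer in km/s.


r1 = 6636.6910 km = 6.636691e+06 m
r2 = 14783.6000 km = 1.47836e+07 m
dv1 = sqrt(mu/r1)*(sqrt(2*r2/(r1+r2)) - 1) = 1355.2694 m/s
dv2 = sqrt(mu/r2)*(1 - sqrt(2*r1/(r1+r2))) = 1105.0348 m/s
total dv = |dv1| + |dv2| = 1355.2694 + 1105.0348 = 2460.3042 m/s = 2.4603 km/s

2.4603 km/s


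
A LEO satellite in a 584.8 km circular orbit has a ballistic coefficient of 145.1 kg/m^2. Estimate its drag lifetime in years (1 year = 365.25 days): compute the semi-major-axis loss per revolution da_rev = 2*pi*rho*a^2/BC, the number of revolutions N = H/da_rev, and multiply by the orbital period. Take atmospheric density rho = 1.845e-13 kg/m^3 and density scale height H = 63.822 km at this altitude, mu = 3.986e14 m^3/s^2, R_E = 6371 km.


a = R_E + alt = 6955.8000 km = 6.9558e+06 m
da_rev = 2*pi*rho*a^2/BC = 2*pi*1.845e-13*(6.9558e+06)^2/145.1 = 0.386547616 m per revolution
N = H/da_rev = 63822.0000 m / 0.386547616 m = 165107.7316 revolutions
P = 2*pi*sqrt(a^3/mu) = 5773.4027 s
lifetime = N*P = 165107.7316 * 5773.4027 = 9.5323342e+08 s = 11032.7942 days
years = 11032.7942 / 365.25 = 30.2061 years

30.2061 years


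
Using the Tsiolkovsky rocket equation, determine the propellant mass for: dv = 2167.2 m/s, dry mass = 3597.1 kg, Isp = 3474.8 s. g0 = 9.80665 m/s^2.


ve = Isp * g0 = 3474.8 * 9.80665 = 34076.147420 m/s
mass ratio = exp(dv/ve) = exp(2167.2/34076.147420) = 1.06566470
m_prop = m_dry * (mr - 1) = 3597.1 * (1.06566470 - 1)
m_prop = 236.2025 kg

236.2025 kg


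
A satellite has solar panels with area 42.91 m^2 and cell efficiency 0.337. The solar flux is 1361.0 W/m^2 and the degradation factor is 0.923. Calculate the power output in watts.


P = area * eta * S * degradation
P = 42.91 * 0.337 * 1361.0 * 0.923
P = 18165.5370 W

18165.5370 W


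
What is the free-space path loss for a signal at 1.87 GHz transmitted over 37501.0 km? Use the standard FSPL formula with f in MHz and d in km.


f = 1.87 GHz = 1870.0000 MHz
d = 37501.0 km
FSPL = 32.44 + 20*log10(1870.0000) + 20*log10(37501.0)
FSPL = 32.44 + 65.4368 + 91.4809
FSPL = 189.3577 dB

189.3577 dB


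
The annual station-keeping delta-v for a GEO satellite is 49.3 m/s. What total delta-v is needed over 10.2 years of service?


dV = rate * years = 49.3 * 10.2
dV = 502.8600 m/s

502.8600 m/s


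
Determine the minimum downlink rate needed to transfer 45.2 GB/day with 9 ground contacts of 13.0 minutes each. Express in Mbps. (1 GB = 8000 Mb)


total contact time = 9 * 13.0 * 60 = 7020.0000 s
data = 45.2 GB = 361600.0000 Mb
rate = 361600.0000 / 7020.0000 = 51.5100 Mbps

51.5100 Mbps


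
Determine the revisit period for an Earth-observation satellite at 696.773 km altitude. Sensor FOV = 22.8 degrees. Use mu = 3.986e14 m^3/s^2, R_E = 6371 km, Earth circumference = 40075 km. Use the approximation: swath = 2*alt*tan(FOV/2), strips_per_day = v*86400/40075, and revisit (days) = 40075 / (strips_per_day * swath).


swath = 2*696.773*tan(0.1989675) = 280.9882 km
v = sqrt(mu/r) = 7509.7824 m/s = 7.5098 km/s
strips/day = v*86400/40075 = 7.5098*86400/40075 = 16.1908
coverage/day = strips * swath = 16.1908 * 280.9882 = 4549.4153 km
revisit = 40075 / 4549.4153 = 8.8088 days

8.8088 days


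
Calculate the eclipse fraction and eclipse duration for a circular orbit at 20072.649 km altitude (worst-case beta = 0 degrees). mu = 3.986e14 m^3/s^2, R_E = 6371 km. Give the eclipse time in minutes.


r = 26443.6490 km
T = 713.2504 min
Eclipse fraction = arcsin(R_E/r)/pi = arcsin(6371.0000/26443.6490)/pi
= arcsin(0.2409274)/pi = 0.07745158
Eclipse duration = 0.07745158 * 713.2504 = 55.2424 min

55.2424 minutes


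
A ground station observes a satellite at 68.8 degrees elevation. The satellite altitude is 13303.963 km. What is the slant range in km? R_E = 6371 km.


h = 13303.963 km, el = 68.8 deg
d = -R_E*sin(el) + sqrt((R_E*sin(el))^2 + 2*R_E*h + h^2)
d = -6371.0000*sin(1.2008) + sqrt((6371.0000*0.9323238)^2 + 2*6371.0000*13303.963 + 13303.963^2)
d = 13599.7702 km

13599.7702 km


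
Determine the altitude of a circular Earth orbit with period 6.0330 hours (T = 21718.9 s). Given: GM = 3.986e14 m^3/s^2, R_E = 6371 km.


T = 21718.9 s
r = (mu*T^2/(4*pi^2))^(1/3) = (3.986e14 * 21718.9^2 / (4*pi^2))^(1/3)
r = 1.6824845e+07 m = 16824.8449 km
alt = r - R_E = 16824.8449 - 6371 = 10453.8449 km

10453.8449 km


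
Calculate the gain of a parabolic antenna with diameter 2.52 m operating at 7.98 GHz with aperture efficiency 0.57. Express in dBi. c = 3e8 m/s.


lambda = c/f = 3e8 / 7.98e+09 = 0.03759398 m
G = eta*(pi*D/lambda)^2 = 0.57*(pi*2.52/0.03759398)^2
G = 25277.7815 (linear)
G = 10*log10(25277.7815) = 44.0274 dBi

44.0274 dBi


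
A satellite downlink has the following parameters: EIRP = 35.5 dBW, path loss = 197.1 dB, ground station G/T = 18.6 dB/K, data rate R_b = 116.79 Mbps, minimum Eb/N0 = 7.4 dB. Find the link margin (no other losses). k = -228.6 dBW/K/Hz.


C/N0 = EIRP - FSPL + G/T - k = 35.5 - 197.1 + 18.6 - (-228.6)
C/N0 = 85.6000 dB-Hz
R_b = 116.79 Mbps = 1.1679e+08 bps -> 10*log10(R_b) = 80.6741 dB-Hz
Eb/N0 = C/N0 - 10*log10(R_b) = 85.6000 - 80.6741 = 4.9259 dB
Margin = Eb/N0 - Eb/N0_req = 4.9259 - 7.4 = -2.4741 dB (negative margin: link does not close)

-2.4741 dB


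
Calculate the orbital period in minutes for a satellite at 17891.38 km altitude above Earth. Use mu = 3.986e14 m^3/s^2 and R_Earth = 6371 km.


r = 24262.3800 km = 2.426238e+07 m
T = 2*pi*sqrt(r^3/mu) = 2*pi*sqrt(1.4282367e+22 / 3.986e14)
T = 37610.6918 s = 626.8449 min

626.8449 minutes


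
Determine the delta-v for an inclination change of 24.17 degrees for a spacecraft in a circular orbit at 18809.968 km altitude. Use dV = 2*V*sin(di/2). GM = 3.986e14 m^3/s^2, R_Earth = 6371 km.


r = 25180.9680 km = 2.5180968e+07 m
V = sqrt(mu/r) = 3978.6198 m/s
di = 24.17 deg = 0.4218461 rad
dV = 2*V*sin(di/2) = 2*3978.6198*sin(0.210923)
dV = 1665.9481 m/s = 1.6659 km/s

1.6659 km/s


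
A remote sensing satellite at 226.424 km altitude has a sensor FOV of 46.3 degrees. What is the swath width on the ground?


FOV = 46.3 deg = 0.8080874 rad
swath = 2 * alt * tan(FOV/2) = 2 * 226.424 * tan(0.4040437)
swath = 2 * 226.424 * 0.427568
swath = 193.6233 km

193.6233 km


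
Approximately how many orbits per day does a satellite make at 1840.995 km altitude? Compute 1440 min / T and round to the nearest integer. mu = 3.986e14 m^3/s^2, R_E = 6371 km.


r = 8.211995e+06 m
T = 2*pi*sqrt(r^3/mu) = 7406.0090 s = 123.4335 min
revs/day = 1440 / 123.4335 = 11.6662
Rounded: 12 revolutions per day

12 revolutions per day


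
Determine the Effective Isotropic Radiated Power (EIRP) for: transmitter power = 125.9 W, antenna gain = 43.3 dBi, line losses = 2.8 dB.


Pt = 125.9 W = 21.0003 dBW
EIRP = Pt_dBW + Gt - losses = 21.0003 + 43.3 - 2.8 = 61.5003 dBW

61.5003 dBW


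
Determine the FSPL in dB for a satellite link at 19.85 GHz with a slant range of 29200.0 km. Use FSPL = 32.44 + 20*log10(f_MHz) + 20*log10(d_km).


f = 19.85 GHz = 19850.0000 MHz
d = 29200.0 km
FSPL = 32.44 + 20*log10(19850.0000) + 20*log10(29200.0)
FSPL = 32.44 + 85.9552 + 89.3077
FSPL = 207.7029 dB

207.7029 dB


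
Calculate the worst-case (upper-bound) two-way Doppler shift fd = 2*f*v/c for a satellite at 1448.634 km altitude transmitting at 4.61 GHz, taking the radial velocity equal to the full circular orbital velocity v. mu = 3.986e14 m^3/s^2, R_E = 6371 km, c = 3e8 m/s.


r = 7.819634e+06 m
v = sqrt(mu/r) = 7139.6255 m/s (worst-case radial velocity)
f = 4.61 GHz = 4.61e+09 Hz
fd = 2*f*v/c = 2*4.61e+09*7139.6255/3.0e+08
fd = 219424.4914 Hz

219424.4914 Hz


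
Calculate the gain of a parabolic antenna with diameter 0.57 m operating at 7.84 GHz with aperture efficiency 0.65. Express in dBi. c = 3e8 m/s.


lambda = c/f = 3e8 / 7.84e+09 = 0.03826531 m
G = eta*(pi*D/lambda)^2 = 0.65*(pi*0.57/0.03826531)^2
G = 1423.4835 (linear)
G = 10*log10(1423.4835) = 31.5335 dBi

31.5335 dBi


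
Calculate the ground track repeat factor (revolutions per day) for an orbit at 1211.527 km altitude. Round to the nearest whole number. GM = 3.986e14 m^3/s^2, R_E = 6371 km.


r = 7.582527e+06 m
T = 2*pi*sqrt(r^3/mu) = 6571.0106 s = 109.5168 min
revs/day = 1440 / 109.5168 = 13.1487
Rounded: 13 revolutions per day

13 revolutions per day


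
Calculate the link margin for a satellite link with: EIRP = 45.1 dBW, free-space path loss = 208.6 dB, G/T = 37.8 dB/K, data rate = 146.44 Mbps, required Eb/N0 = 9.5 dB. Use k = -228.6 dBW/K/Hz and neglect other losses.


C/N0 = EIRP - FSPL + G/T - k = 45.1 - 208.6 + 37.8 - (-228.6)
C/N0 = 102.9000 dB-Hz
R_b = 146.44 Mbps = 1.4644e+08 bps -> 10*log10(R_b) = 81.6566 dB-Hz
Eb/N0 = C/N0 - 10*log10(R_b) = 102.9000 - 81.6566 = 21.2434 dB
Margin = Eb/N0 - Eb/N0_req = 21.2434 - 9.5 = 11.7434 dB (link closes)

11.7434 dB


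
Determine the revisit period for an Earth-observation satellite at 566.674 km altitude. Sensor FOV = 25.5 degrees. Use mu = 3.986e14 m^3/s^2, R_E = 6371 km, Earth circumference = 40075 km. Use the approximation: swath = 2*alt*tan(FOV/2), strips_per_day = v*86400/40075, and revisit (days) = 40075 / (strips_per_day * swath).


swath = 2*566.674*tan(0.2225295) = 256.4505 km
v = sqrt(mu/r) = 7579.8691 m/s = 7.5799 km/s
strips/day = v*86400/40075 = 7.5799*86400/40075 = 16.3419
coverage/day = strips * swath = 16.3419 * 256.4505 = 4190.8818 km
revisit = 40075 / 4190.8818 = 9.5624 days

9.5624 days


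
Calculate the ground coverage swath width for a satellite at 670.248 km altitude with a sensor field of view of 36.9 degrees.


FOV = 36.9 deg = 0.6440265 rad
swath = 2 * alt * tan(FOV/2) = 2 * 670.248 * tan(0.3220132)
swath = 2 * 670.248 * 0.3336252
swath = 447.2233 km

447.2233 km


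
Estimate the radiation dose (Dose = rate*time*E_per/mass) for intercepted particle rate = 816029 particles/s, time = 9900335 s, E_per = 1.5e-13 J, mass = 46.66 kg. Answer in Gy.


Total energy deposited = rate * time * E_per
  = 816029 * 9900335 * 1.5e-13 = 1.2118 J
Dose = E_total / mass = 1.2118 / 46.66
Dose = 0.0259718 Gy

0.0260 Gy


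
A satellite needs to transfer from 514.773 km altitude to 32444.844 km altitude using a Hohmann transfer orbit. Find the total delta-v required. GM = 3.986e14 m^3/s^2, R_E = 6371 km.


r1 = 6885.7730 km = 6.885773e+06 m
r2 = 38815.8440 km = 3.8815844e+07 m
dv1 = sqrt(mu/r1)*(sqrt(2*r2/(r1+r2)) - 1) = 2307.8354 m/s
dv2 = sqrt(mu/r2)*(1 - sqrt(2*r1/(r1+r2))) = 1445.4318 m/s
total dv = |dv1| + |dv2| = 2307.8354 + 1445.4318 = 3753.2672 m/s = 3.7533 km/s

3.7533 km/s


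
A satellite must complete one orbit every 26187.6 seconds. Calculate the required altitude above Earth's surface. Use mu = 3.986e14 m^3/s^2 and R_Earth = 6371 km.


T = 26187.6 s
r = (mu*T^2/(4*pi^2))^(1/3) = (3.986e14 * 26187.6^2 / (4*pi^2))^(1/3)
r = 1.9060004e+07 m = 19060.0039 km
alt = r - R_E = 19060.0039 - 6371 = 12689.0039 km

12689.0039 km


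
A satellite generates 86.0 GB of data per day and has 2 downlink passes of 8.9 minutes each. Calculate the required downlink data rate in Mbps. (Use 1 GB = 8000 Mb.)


total contact time = 2 * 8.9 * 60 = 1068.0000 s
data = 86.0 GB = 688000.0000 Mb
rate = 688000.0000 / 1068.0000 = 644.1948 Mbps

644.1948 Mbps


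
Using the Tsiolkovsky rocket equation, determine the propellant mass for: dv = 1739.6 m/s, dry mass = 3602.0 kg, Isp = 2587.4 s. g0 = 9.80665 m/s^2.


ve = Isp * g0 = 2587.4 * 9.80665 = 25373.726210 m/s
mass ratio = exp(dv/ve) = exp(1739.6/25373.726210) = 1.07096392
m_prop = m_dry * (mr - 1) = 3602.0 * (1.07096392 - 1)
m_prop = 255.6121 kg

255.6121 kg


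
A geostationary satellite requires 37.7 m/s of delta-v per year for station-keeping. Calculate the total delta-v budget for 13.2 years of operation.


dV = rate * years = 37.7 * 13.2
dV = 497.6400 m/s

497.6400 m/s


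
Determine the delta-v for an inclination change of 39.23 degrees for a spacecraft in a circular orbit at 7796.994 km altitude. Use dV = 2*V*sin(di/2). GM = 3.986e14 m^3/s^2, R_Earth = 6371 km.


r = 14167.9940 km = 1.4167994e+07 m
V = sqrt(mu/r) = 5304.1337 m/s
di = 39.23 deg = 0.6846927 rad
dV = 2*V*sin(di/2) = 2*5304.1337*sin(0.3423463)
dV = 3561.1762 m/s = 3.5612 km/s

3.5612 km/s


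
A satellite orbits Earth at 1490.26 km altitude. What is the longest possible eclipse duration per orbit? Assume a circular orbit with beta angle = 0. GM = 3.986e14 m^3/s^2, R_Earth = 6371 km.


r = 7861.2600 km
T = 115.6107 min
Eclipse fraction = arcsin(R_E/r)/pi = arcsin(6371.0000/7861.2600)/pi
= arcsin(0.8104299)/pi = 0.3007664
Eclipse duration = 0.3007664 * 115.6107 = 34.7718 min

34.7718 minutes


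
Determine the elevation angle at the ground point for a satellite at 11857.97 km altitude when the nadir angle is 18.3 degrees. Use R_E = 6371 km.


r = R_E + alt = 18228.9700 km
Law of sines in the satellite / Earth-center / ground-point triangle:
  sin(nadir)/R_E = sin(90 + el)/r  =>  cos(el) = (r/R_E)*sin(nadir)
cos(el) = (18228.9700 / 6371.0000) * sin(18.3 deg) = 0.8984083
el = arccos(0.8984083) = 26.0504 deg
(Earth-central angle = 90 - nadir - el = 45.6496 deg)

26.0504 degrees


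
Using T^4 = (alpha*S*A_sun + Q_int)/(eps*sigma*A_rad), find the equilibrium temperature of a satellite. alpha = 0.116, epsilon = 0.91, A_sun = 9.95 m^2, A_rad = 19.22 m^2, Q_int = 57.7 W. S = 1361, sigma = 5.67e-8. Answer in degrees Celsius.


Numerator = alpha*S*A_sun + Q_int = 0.116*1361*9.95 + 57.7 = 1628.5662 W
Denominator = eps*sigma*A_rad = 0.91*5.67e-8*19.22 = 9.9169434e-07 W/K^4
T^4 = 1.6422058e+09 K^4
T = 201.3061 K = -71.8439 C

-71.8439 degrees Celsius


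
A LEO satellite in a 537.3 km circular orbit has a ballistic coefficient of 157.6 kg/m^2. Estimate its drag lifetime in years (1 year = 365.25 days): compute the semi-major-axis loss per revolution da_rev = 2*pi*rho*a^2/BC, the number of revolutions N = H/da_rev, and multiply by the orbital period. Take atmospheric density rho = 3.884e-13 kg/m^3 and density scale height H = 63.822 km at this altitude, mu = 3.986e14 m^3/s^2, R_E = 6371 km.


a = R_E + alt = 6908.3000 km = 6.9083e+06 m
da_rev = 2*pi*rho*a^2/BC = 2*pi*3.884e-13*(6.9083e+06)^2/157.6 = 0.739001389 m per revolution
N = H/da_rev = 63822.0000 m / 0.739001389 m = 86362.4900 revolutions
P = 2*pi*sqrt(a^3/mu) = 5714.3654 s
lifetime = N*P = 86362.4900 * 5714.3654 = 4.9350682e+08 s = 5711.8845 days
years = 5711.8845 / 365.25 = 15.6383 years

15.6383 years


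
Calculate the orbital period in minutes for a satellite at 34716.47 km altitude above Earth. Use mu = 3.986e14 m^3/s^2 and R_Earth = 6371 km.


r = 41087.4700 km = 4.108747e+07 m
T = 2*pi*sqrt(r^3/mu) = 2*pi*sqrt(6.9363053e+22 / 3.986e14)
T = 82884.8815 s = 1381.4147 min

1381.4147 minutes


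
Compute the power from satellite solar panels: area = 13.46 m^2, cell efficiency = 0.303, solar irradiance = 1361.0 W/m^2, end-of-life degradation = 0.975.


P = area * eta * S * degradation
P = 13.46 * 0.303 * 1361.0 * 0.975
P = 5411.9083 W

5411.9083 W


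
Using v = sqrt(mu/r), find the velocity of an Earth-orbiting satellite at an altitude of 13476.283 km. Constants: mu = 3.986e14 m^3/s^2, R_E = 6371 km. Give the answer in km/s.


r = R_E + alt = 6371.0 + 13476.283 = 19847.2830 km = 1.9847283e+07 m
v = sqrt(mu/r) = sqrt(3.986e14 / 1.9847283e+07) = 4481.4455 m/s = 4.4814 km/s

4.4814 km/s


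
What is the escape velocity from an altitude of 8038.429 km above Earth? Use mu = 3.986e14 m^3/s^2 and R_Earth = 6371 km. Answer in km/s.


r = 6371.0 + 8038.429 = 14409.4290 km = 1.4409429e+07 m
v_esc = sqrt(2*mu/r) = sqrt(2*3.986e14 / 1.4409429e+07)
v_esc = 7438.0700 m/s = 7.4381 km/s

7.4381 km/s


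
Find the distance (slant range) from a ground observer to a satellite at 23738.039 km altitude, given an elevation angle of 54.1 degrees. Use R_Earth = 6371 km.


h = 23738.039 km, el = 54.1 deg
d = -R_E*sin(el) + sqrt((R_E*sin(el))^2 + 2*R_E*h + h^2)
d = -6371.0000*sin(0.9442231) + sqrt((6371.0000*0.8100416)^2 + 2*6371.0000*23738.039 + 23738.039^2)
d = 24715.6065 km

24715.6065 km


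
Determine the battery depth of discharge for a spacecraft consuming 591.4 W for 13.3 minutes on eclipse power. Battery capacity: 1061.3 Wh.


E_used = P * t / 60 = 591.4 * 13.3 / 60 = 131.0937 Wh
DOD = E_used / E_total * 100 = 131.0937 / 1061.3 * 100
DOD = 12.3522 %

12.3522 %


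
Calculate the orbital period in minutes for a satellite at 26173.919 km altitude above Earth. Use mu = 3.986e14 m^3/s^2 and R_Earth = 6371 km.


r = 32544.9190 km = 3.2544919e+07 m
T = 2*pi*sqrt(r^3/mu) = 2*pi*sqrt(3.4470659e+22 / 3.986e14)
T = 58430.0171 s = 973.8336 min

973.8336 minutes


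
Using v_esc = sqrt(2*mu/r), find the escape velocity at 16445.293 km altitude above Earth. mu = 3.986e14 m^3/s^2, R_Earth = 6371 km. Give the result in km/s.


r = 6371.0 + 16445.293 = 22816.2930 km = 2.2816293e+07 m
v_esc = sqrt(2*mu/r) = sqrt(2*3.986e14 / 2.2816293e+07)
v_esc = 5911.0019 m/s = 5.9110 km/s

5.9110 km/s


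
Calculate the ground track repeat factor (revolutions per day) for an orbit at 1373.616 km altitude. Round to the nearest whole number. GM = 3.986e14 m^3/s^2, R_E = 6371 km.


r = 7.744616e+06 m
T = 2*pi*sqrt(r^3/mu) = 6782.8319 s = 113.0472 min
revs/day = 1440 / 113.0472 = 12.7380
Rounded: 13 revolutions per day

13 revolutions per day


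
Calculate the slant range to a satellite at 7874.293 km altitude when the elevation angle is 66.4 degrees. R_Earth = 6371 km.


h = 7874.293 km, el = 66.4 deg
d = -R_E*sin(el) + sqrt((R_E*sin(el))^2 + 2*R_E*h + h^2)
d = -6371.0000*sin(1.1589) + sqrt((6371.0000*0.9163627)^2 + 2*6371.0000*7874.293 + 7874.293^2)
d = 8176.9410 km

8176.9410 km


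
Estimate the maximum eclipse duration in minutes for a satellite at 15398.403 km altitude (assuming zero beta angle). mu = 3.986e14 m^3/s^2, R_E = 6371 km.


r = 21769.4030 km
T = 532.7577 min
Eclipse fraction = arcsin(R_E/r)/pi = arcsin(6371.0000/21769.4030)/pi
= arcsin(0.2926585)/pi = 0.0945399
Eclipse duration = 0.0945399 * 532.7577 = 50.3669 min

50.3669 minutes


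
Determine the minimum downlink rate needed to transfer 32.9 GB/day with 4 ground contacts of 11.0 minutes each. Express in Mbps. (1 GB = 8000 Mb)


total contact time = 4 * 11.0 * 60 = 2640.0000 s
data = 32.9 GB = 263200.0000 Mb
rate = 263200.0000 / 2640.0000 = 99.6970 Mbps

99.6970 Mbps


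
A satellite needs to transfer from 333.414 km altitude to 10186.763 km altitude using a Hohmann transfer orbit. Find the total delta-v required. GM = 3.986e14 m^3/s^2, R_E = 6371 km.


r1 = 6704.4140 km = 6.704414e+06 m
r2 = 16557.7630 km = 1.6557763e+07 m
dv1 = sqrt(mu/r1)*(sqrt(2*r2/(r1+r2)) - 1) = 1489.2095 m/s
dv2 = sqrt(mu/r2)*(1 - sqrt(2*r1/(r1+r2))) = 1181.3540 m/s
total dv = |dv1| + |dv2| = 1489.2095 + 1181.3540 = 2670.5635 m/s = 2.6706 km/s

2.6706 km/s


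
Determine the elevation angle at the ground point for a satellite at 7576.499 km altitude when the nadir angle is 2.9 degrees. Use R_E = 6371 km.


r = R_E + alt = 13947.4990 km
Law of sines in the satellite / Earth-center / ground-point triangle:
  sin(nadir)/R_E = sin(90 + el)/r  =>  cos(el) = (r/R_E)*sin(nadir)
cos(el) = (13947.4990 / 6371.0000) * sin(2.9 deg) = 0.1107589
el = arccos(0.1107589) = 83.6409 deg
(Earth-central angle = 90 - nadir - el = 3.4591 deg)

83.6409 degrees


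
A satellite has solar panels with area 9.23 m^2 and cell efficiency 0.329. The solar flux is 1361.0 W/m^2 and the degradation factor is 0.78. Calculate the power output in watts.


P = area * eta * S * degradation
P = 9.23 * 0.329 * 1361.0 * 0.78
P = 3223.6681 W

3223.6681 W


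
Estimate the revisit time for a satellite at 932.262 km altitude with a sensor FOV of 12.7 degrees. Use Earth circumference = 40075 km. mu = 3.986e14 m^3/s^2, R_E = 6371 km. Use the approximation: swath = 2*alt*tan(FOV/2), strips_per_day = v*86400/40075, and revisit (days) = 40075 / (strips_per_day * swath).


swath = 2*932.262*tan(0.1108284) = 207.4925 km
v = sqrt(mu/r) = 7387.7163 m/s = 7.3877 km/s
strips/day = v*86400/40075 = 7.3877*86400/40075 = 15.9276
coverage/day = strips * swath = 15.9276 * 207.4925 = 3304.8575 km
revisit = 40075 / 3304.8575 = 12.1261 days

12.1261 days


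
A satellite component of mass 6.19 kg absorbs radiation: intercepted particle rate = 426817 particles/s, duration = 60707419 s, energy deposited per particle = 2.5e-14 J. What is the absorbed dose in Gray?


Total energy deposited = rate * time * E_per
  = 426817 * 60707419 * 2.5e-14 = 0.647774 J
Dose = E_total / mass = 0.647774 / 6.19
Dose = 0.1046485 Gy

0.1046 Gy


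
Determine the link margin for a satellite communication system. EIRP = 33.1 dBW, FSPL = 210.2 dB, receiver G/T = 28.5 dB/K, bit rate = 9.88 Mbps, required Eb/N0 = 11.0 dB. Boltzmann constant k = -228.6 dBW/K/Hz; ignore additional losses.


C/N0 = EIRP - FSPL + G/T - k = 33.1 - 210.2 + 28.5 - (-228.6)
C/N0 = 80.0000 dB-Hz
R_b = 9.88 Mbps = 9.88e+06 bps -> 10*log10(R_b) = 69.9476 dB-Hz
Eb/N0 = C/N0 - 10*log10(R_b) = 80.0000 - 69.9476 = 10.0524 dB
Margin = Eb/N0 - Eb/N0_req = 10.0524 - 11.0 = -0.9475694 dB (negative margin: link does not close)

-0.9476 dB


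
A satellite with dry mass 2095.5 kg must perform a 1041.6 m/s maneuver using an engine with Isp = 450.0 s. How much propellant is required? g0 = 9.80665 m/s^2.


ve = Isp * g0 = 450.0 * 9.80665 = 4412.992500 m/s
mass ratio = exp(dv/ve) = exp(1041.6/4412.992500) = 1.26621269
m_prop = m_dry * (mr - 1) = 2095.5 * (1.26621269 - 1)
m_prop = 557.8487 kg

557.8487 kg


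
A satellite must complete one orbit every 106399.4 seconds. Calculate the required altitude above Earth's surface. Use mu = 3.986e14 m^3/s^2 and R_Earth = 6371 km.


T = 106399.4 s
r = (mu*T^2/(4*pi^2))^(1/3) = (3.986e14 * 106399.4^2 / (4*pi^2))^(1/3)
r = 4.8530933e+07 m = 48530.9328 km
alt = r - R_E = 48530.9328 - 6371 = 42159.9328 km

42159.9328 km


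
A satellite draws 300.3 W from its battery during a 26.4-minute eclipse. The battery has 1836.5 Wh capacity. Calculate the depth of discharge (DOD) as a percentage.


E_used = P * t / 60 = 300.3 * 26.4 / 60 = 132.1320 Wh
DOD = E_used / E_total * 100 = 132.1320 / 1836.5 * 100
DOD = 7.1948 %

7.1948 %


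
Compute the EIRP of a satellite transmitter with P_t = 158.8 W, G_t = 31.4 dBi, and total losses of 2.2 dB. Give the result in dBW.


Pt = 158.8 W = 22.0085 dBW
EIRP = Pt_dBW + Gt - losses = 22.0085 + 31.4 - 2.2 = 51.2085 dBW

51.2085 dBW


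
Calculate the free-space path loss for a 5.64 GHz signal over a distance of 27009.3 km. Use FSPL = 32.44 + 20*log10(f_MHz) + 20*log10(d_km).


f = 5.64 GHz = 5640.0000 MHz
d = 27009.3 km
FSPL = 32.44 + 20*log10(5640.0000) + 20*log10(27009.3)
FSPL = 32.44 + 75.0256 + 88.6303
FSPL = 196.0958 dB

196.0958 dB


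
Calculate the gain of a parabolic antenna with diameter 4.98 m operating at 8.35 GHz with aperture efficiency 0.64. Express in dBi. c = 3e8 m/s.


lambda = c/f = 3e8 / 8.35e+09 = 0.03592814 m
G = eta*(pi*D/lambda)^2 = 0.64*(pi*4.98/0.03592814)^2
G = 121358.1218 (linear)
G = 10*log10(121358.1218) = 50.8407 dBi

50.8407 dBi


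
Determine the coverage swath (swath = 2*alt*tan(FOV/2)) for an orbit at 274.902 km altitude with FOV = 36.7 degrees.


FOV = 36.7 deg = 0.6405358 rad
swath = 2 * alt * tan(FOV/2) = 2 * 274.902 * tan(0.3202679)
swath = 2 * 274.902 * 0.3316868
swath = 182.3627 km

182.3627 km


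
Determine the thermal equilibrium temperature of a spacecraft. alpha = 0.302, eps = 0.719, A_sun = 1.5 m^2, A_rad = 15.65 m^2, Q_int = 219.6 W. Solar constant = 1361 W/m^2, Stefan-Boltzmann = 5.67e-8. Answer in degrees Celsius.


Numerator = alpha*S*A_sun + Q_int = 0.302*1361*1.5 + 219.6 = 836.1330 W
Denominator = eps*sigma*A_rad = 0.719*5.67e-8*15.65 = 6.3800825e-07 W/K^4
T^4 = 1.3105364e+09 K^4
T = 190.2665 K = -82.8835 C

-82.8835 degrees Celsius


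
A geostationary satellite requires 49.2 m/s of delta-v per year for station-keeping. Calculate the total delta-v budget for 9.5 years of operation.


dV = rate * years = 49.2 * 9.5
dV = 467.4000 m/s

467.4000 m/s


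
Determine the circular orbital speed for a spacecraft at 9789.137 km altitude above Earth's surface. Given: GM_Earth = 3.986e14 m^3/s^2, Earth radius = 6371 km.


r = R_E + alt = 6371.0 + 9789.137 = 16160.1370 km = 1.6160137e+07 m
v = sqrt(mu/r) = sqrt(3.986e14 / 1.6160137e+07) = 4966.4507 m/s = 4.9665 km/s

4.9665 km/s


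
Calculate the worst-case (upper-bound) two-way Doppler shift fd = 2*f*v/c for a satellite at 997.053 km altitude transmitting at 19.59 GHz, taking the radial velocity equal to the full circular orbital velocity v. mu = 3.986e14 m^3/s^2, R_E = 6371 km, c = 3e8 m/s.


r = 7.368053e+06 m
v = sqrt(mu/r) = 7355.1626 m/s (worst-case radial velocity)
f = 19.59 GHz = 1.959e+10 Hz
fd = 2*f*v/c = 2*1.959e+10*7355.1626/3.0e+08
fd = 960584.2323 Hz

960584.2323 Hz


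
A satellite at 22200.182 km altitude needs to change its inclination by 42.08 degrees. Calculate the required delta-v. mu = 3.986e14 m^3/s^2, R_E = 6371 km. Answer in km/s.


r = 28571.1820 km = 2.8571182e+07 m
V = sqrt(mu/r) = 3735.1199 m/s
di = 42.08 deg = 0.7344345 rad
dV = 2*V*sin(di/2) = 2*3735.1199*sin(0.3672173)
dV = 2681.9627 m/s = 2.6820 km/s

2.6820 km/s


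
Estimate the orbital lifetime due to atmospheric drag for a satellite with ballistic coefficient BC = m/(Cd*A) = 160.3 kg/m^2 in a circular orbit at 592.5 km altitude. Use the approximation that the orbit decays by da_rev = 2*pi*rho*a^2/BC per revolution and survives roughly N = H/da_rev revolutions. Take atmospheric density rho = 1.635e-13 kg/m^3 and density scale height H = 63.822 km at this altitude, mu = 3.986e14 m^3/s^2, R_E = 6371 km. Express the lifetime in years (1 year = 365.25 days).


a = R_E + alt = 6963.5000 km = 6.9635e+06 m
da_rev = 2*pi*rho*a^2/BC = 2*pi*1.635e-13*(6.9635e+06)^2/160.3 = 0.310755814 m per revolution
N = H/da_rev = 63822.0000 m / 0.310755814 m = 205376.6884 revolutions
P = 2*pi*sqrt(a^3/mu) = 5782.9920 s
lifetime = N*P = 205376.6884 * 5782.9920 = 1.1876917e+09 s = 13746.4322 days
years = 13746.4322 / 365.25 = 37.6357 years

37.6357 years


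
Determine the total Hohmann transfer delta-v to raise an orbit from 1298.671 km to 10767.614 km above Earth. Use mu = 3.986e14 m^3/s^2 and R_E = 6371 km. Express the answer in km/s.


r1 = 7669.6710 km = 7.669671e+06 m
r2 = 17138.6140 km = 1.7138614e+07 m
dv1 = sqrt(mu/r1)*(sqrt(2*r2/(r1+r2)) - 1) = 1264.8405 m/s
dv2 = sqrt(mu/r2)*(1 - sqrt(2*r1/(r1+r2))) = 1030.4426 m/s
total dv = |dv1| + |dv2| = 1264.8405 + 1030.4426 = 2295.2831 m/s = 2.2953 km/s

2.2953 km/s


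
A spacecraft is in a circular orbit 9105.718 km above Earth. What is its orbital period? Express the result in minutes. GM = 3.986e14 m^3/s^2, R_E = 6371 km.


r = 15476.7180 km = 1.5476718e+07 m
T = 2*pi*sqrt(r^3/mu) = 2*pi*sqrt(3.7071197e+21 / 3.986e14)
T = 19161.5010 s = 319.3583 min

319.3583 minutes


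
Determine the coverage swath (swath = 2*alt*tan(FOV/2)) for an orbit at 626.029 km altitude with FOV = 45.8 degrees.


FOV = 45.8 deg = 0.7993608 rad
swath = 2 * alt * tan(FOV/2) = 2 * 626.029 * tan(0.3996804)
swath = 2 * 626.029 * 0.4224165
swath = 528.8900 km

528.8900 km


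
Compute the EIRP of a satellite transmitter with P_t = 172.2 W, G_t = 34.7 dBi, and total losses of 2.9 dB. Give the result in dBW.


Pt = 172.2 W = 22.3603 dBW
EIRP = Pt_dBW + Gt - losses = 22.3603 + 34.7 - 2.9 = 54.1603 dBW

54.1603 dBW


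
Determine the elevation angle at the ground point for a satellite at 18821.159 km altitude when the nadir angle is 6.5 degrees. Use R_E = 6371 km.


r = R_E + alt = 25192.1590 km
Law of sines in the satellite / Earth-center / ground-point triangle:
  sin(nadir)/R_E = sin(90 + el)/r  =>  cos(el) = (r/R_E)*sin(nadir)
cos(el) = (25192.1590 / 6371.0000) * sin(6.5 deg) = 0.4476273
el = arccos(0.4476273) = 63.4084 deg
(Earth-central angle = 90 - nadir - el = 20.0916 deg)

63.4084 degrees


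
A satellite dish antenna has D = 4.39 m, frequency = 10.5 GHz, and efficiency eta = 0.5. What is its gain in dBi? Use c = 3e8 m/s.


lambda = c/f = 3e8 / 1.05e+10 = 0.02857143 m
G = eta*(pi*D/lambda)^2 = 0.5*(pi*4.39/0.02857143)^2
G = 116502.4018 (linear)
G = 10*log10(116502.4018) = 50.6633 dBi

50.6633 dBi


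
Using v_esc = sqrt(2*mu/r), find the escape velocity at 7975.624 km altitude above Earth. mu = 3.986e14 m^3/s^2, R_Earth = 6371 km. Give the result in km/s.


r = 6371.0 + 7975.624 = 14346.6240 km = 1.4346624e+07 m
v_esc = sqrt(2*mu/r) = sqrt(2*3.986e14 / 1.4346624e+07)
v_esc = 7454.3330 m/s = 7.4543 km/s

7.4543 km/s


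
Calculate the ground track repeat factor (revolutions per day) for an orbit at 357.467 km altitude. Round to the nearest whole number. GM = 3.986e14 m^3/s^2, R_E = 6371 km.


r = 6.728467e+06 m
T = 2*pi*sqrt(r^3/mu) = 5492.6941 s = 91.5449 min
revs/day = 1440 / 91.5449 = 15.7300
Rounded: 16 revolutions per day

16 revolutions per day


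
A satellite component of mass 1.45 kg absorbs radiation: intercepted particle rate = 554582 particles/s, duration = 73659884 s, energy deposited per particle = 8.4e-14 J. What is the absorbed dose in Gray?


Total energy deposited = rate * time * E_per
  = 554582 * 73659884 * 8.4e-14 = 3.4314 J
Dose = E_total / mass = 3.4314 / 1.45
Dose = 2.3665 Gy

2.3665 Gy


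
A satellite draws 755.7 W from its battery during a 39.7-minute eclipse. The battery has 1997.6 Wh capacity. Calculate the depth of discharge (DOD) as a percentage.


E_used = P * t / 60 = 755.7 * 39.7 / 60 = 500.0215 Wh
DOD = E_used / E_total * 100 = 500.0215 / 1997.6 * 100
DOD = 25.0311 %

25.0311 %


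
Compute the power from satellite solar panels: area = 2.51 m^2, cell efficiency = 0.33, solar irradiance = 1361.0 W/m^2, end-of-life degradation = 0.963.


P = area * eta * S * degradation
P = 2.51 * 0.33 * 1361.0 * 0.963
P = 1085.6056 W

1085.6056 W


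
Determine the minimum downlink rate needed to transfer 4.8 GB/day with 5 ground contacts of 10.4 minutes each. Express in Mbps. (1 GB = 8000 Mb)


total contact time = 5 * 10.4 * 60 = 3120.0000 s
data = 4.8 GB = 38400.0000 Mb
rate = 38400.0000 / 3120.0000 = 12.3077 Mbps

12.3077 Mbps


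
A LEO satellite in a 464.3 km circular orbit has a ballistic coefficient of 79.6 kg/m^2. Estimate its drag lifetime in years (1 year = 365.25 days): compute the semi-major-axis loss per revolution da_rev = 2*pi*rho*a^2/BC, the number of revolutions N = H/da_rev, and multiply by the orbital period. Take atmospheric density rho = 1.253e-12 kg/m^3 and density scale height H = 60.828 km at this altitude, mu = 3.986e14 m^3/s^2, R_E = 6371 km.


a = R_E + alt = 6835.3000 km = 6.8353e+06 m
da_rev = 2*pi*rho*a^2/BC = 2*pi*1.253e-12*(6.8353e+06)^2/79.6 = 4.620969 m per revolution
N = H/da_rev = 60828.0000 m / 4.620969 m = 13163.4735 revolutions
P = 2*pi*sqrt(a^3/mu) = 5624.0295 s
lifetime = N*P = 13163.4735 * 5624.0295 = 7.4031764e+07 s = 856.8491 days
years = 856.8491 / 365.25 = 2.3459 years

2.3459 years


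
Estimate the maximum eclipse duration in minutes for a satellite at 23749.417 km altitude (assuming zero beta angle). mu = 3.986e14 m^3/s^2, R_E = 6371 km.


r = 30120.4170 km
T = 867.0646 min
Eclipse fraction = arcsin(R_E/r)/pi = arcsin(6371.0000/30120.4170)/pi
= arcsin(0.2115177)/pi = 0.06784059
Eclipse duration = 0.06784059 * 867.0646 = 58.8222 min

58.8222 minutes


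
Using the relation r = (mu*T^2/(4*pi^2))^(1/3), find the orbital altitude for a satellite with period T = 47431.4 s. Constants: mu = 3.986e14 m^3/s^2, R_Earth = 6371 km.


T = 47431.4 s
r = (mu*T^2/(4*pi^2))^(1/3) = (3.986e14 * 47431.4^2 / (4*pi^2))^(1/3)
r = 2.8320646e+07 m = 28320.6455 km
alt = r - R_E = 28320.6455 - 6371 = 21949.6455 km

21949.6455 km


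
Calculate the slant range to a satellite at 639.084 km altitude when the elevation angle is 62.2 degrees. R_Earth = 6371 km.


h = 639.084 km, el = 62.2 deg
d = -R_E*sin(el) + sqrt((R_E*sin(el))^2 + 2*R_E*h + h^2)
d = -6371.0000*sin(1.0856) + sqrt((6371.0000*0.884581)^2 + 2*6371.0000*639.084 + 639.084^2)
d = 713.5362 km

713.5362 km


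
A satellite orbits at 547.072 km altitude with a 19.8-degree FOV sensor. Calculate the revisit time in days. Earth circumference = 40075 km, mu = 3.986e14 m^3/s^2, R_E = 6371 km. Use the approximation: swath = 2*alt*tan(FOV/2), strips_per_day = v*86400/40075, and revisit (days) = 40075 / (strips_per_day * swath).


swath = 2*547.072*tan(0.1727876) = 190.9587 km
v = sqrt(mu/r) = 7590.6000 m/s = 7.5906 km/s
strips/day = v*86400/40075 = 7.5906*86400/40075 = 16.3650
coverage/day = strips * swath = 16.3650 * 190.9587 = 3125.0413 km
revisit = 40075 / 3125.0413 = 12.8238 days

12.8238 days


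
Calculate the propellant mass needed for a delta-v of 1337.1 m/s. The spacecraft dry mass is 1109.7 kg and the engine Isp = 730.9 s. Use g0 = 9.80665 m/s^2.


ve = Isp * g0 = 730.9 * 9.80665 = 7167.680485 m/s
mass ratio = exp(dv/ve) = exp(1337.1/7167.680485) = 1.20507970
m_prop = m_dry * (mr - 1) = 1109.7 * (1.20507970 - 1)
m_prop = 227.5769 kg

227.5769 kg


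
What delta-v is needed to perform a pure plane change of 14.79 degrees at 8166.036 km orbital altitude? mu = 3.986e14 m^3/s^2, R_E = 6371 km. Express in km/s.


r = 14537.0360 km = 1.4537036e+07 m
V = sqrt(mu/r) = 5236.3747 m/s
di = 14.79 deg = 0.2581342 rad
dV = 2*V*sin(di/2) = 2*5236.3747*sin(0.1290671)
dV = 1347.9377 m/s = 1.3479 km/s

1.3479 km/s


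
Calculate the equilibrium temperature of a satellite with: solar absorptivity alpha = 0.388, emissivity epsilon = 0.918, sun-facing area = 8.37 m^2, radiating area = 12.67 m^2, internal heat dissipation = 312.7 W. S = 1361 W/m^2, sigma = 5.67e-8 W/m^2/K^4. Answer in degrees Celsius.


Numerator = alpha*S*A_sun + Q_int = 0.388*1361*8.37 + 312.7 = 4732.6292 W
Denominator = eps*sigma*A_rad = 0.918*5.67e-8*12.67 = 6.594811e-07 W/K^4
T^4 = 7.1762923e+09 K^4
T = 291.0550 K = 17.9050 C

17.9050 degrees Celsius


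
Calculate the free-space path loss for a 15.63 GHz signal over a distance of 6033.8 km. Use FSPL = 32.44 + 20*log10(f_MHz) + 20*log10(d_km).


f = 15.63 GHz = 15630.0000 MHz
d = 6033.8 km
FSPL = 32.44 + 20*log10(15630.0000) + 20*log10(6033.8)
FSPL = 32.44 + 83.8792 + 75.6118
FSPL = 191.9310 dB

191.9310 dB


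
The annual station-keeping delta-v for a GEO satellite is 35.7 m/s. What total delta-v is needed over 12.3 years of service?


dV = rate * years = 35.7 * 12.3
dV = 439.1100 m/s

439.1100 m/s


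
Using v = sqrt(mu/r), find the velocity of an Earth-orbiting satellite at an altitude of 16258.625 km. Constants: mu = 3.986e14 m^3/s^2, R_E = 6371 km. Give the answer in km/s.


r = R_E + alt = 6371.0 + 16258.625 = 22629.6250 km = 2.2629625e+07 m
v = sqrt(mu/r) = sqrt(3.986e14 / 2.2629625e+07) = 4196.9130 m/s = 4.1969 km/s

4.1969 km/s


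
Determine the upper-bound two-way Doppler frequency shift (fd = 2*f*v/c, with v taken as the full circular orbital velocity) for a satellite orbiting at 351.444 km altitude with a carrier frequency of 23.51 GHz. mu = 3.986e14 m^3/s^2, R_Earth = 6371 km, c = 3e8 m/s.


r = 6.722444e+06 m
v = sqrt(mu/r) = 7700.2540 m/s (worst-case radial velocity)
f = 23.51 GHz = 2.351e+10 Hz
fd = 2*f*v/c = 2*2.351e+10*7700.2540/3.0e+08
fd = 1.2068865e+06 Hz

1.2069e+06 Hz


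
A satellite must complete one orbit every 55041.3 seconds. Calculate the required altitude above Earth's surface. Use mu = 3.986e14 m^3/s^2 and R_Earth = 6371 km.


T = 55041.3 s
r = (mu*T^2/(4*pi^2))^(1/3) = (3.986e14 * 55041.3^2 / (4*pi^2))^(1/3)
r = 3.1274111e+07 m = 31274.1111 km
alt = r - R_E = 31274.1111 - 6371 = 24903.1111 km

24903.1111 km


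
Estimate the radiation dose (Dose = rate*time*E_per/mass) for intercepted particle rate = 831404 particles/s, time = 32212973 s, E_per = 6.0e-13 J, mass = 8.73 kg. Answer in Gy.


Total energy deposited = rate * time * E_per
  = 831404 * 32212973 * 6.0e-13 = 16.0692 J
Dose = E_total / mass = 16.0692 / 8.73
Dose = 1.8407 Gy

1.8407 Gy


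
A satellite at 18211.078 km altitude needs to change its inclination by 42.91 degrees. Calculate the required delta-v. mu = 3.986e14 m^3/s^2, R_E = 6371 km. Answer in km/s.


r = 24582.0780 km = 2.4582078e+07 m
V = sqrt(mu/r) = 4026.7934 m/s
di = 42.91 deg = 0.7489208 rad
dV = 2*V*sin(di/2) = 2*4026.7934*sin(0.3744604)
dV = 2945.7634 m/s = 2.9458 km/s

2.9458 km/s


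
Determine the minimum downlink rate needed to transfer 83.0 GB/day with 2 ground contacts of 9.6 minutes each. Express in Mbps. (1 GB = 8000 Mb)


total contact time = 2 * 9.6 * 60 = 1152.0000 s
data = 83.0 GB = 664000.0000 Mb
rate = 664000.0000 / 1152.0000 = 576.3889 Mbps

576.3889 Mbps


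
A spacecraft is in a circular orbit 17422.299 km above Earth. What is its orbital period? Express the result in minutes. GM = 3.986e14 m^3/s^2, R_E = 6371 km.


r = 23793.2990 km = 2.3793299e+07 m
T = 2*pi*sqrt(r^3/mu) = 2*pi*sqrt(1.3469888e+22 / 3.986e14)
T = 36525.2515 s = 608.7542 min

608.7542 minutes


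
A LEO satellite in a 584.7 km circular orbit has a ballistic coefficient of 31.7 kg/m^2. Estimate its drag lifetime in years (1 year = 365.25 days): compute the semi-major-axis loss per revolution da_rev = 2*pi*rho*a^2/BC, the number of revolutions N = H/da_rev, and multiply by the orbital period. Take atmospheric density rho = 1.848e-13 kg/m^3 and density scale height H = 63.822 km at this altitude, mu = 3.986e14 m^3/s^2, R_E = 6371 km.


a = R_E + alt = 6955.7000 km = 6.9557e+06 m
da_rev = 2*pi*rho*a^2/BC = 2*pi*1.848e-13*(6.9557e+06)^2/31.7 = 1.772165 m per revolution
N = H/da_rev = 63822.0000 m / 1.772165 m = 36013.5681 revolutions
P = 2*pi*sqrt(a^3/mu) = 5773.2782 s
lifetime = N*P = 36013.5681 * 5773.2782 = 2.0791635e+08 s = 2406.4392 days
years = 2406.4392 / 365.25 = 6.5885 years

6.5885 years
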